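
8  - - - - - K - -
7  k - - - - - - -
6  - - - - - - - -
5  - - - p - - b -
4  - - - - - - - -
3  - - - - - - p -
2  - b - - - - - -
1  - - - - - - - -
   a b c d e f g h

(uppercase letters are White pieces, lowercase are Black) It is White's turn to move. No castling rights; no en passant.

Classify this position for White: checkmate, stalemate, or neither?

neither

White to move; white king on f8.
In check: no.
Legal moves for White: Kg8, Ke8, Kf7.
White has 3 legal moves and is not in check → neither.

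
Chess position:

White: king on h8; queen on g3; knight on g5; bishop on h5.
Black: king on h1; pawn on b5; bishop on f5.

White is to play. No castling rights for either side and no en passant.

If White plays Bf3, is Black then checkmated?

yes

After Bf3: black king on h1; in check: yes, from the white bishop on f3.
King squares — g1: attacked by Qg3; g2: attacked by Bf3; h2: attacked by Qg3.
Black has no legal moves → checkmate.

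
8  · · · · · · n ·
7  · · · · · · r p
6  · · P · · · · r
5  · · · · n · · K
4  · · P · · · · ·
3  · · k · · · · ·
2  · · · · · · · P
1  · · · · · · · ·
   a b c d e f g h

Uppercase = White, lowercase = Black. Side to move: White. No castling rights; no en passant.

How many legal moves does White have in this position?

White to move; king on h5.
In check: yes, from the black rook on h6.
Legal moves: none.
Count: 0.

0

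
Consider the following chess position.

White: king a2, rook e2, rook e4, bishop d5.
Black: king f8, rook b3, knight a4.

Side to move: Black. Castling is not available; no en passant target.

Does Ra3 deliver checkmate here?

no

After Ra3: white king on a2; in check: yes, from the black rook on a3.
White has 2 legal replies: Kxa3, Kb1.
In check but a legal move exists → not checkmate.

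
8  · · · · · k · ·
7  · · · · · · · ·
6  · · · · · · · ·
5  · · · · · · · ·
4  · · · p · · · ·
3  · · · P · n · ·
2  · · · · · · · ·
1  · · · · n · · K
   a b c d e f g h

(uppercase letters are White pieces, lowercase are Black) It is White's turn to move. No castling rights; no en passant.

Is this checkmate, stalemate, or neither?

stalemate

White to move; white king on h1.
In check: no.
King squares — g1: attacked by Nf3; g2: attacked by Ne1; h2: attacked by Nf3.
Legal moves for White: none.
Not in check and no legal moves → stalemate.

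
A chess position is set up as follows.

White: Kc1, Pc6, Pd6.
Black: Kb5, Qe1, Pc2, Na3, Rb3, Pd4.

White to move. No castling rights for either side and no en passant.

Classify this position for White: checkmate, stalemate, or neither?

White to move; white king on c1.
In check: yes, from the black queen on e1.
King squares — b1: attacked by Qe1; d1: attacked by Qe1; b2: attacked by Rb3; c2: attacked by Na3; d2: attacked by Qe1.
Legal moves for White: none.
In check with no legal moves → checkmate.

checkmate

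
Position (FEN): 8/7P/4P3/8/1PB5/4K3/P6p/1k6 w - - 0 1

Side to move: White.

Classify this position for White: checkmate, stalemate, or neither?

neither

White to move; white king on e3.
In check: no.
Legal moves for White include: Ba6, Bd5, Bb5, Bd3+, Bb3, Be2, Bf1, Kf4, Ke4, Kd4, Kf3, Kd3, Kf2, Ke2, Kd2, h8=Q, h8=R, h8=B, ... (list truncated; more exist).
White has legal moves and is not in check → neither.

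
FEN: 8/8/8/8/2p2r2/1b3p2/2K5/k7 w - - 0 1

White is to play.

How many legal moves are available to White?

White to move; king on c2.
In check: yes, from the black bishop on b3.
Legal moves: Kc3, Kd2, Kc1.
Count: 3.

3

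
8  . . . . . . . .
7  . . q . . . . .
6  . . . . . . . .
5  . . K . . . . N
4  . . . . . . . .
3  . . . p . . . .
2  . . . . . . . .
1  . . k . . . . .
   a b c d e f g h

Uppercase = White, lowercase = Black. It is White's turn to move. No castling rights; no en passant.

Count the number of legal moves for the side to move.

White to move; king on c5.
In check: yes, from the black queen on c7.
Legal moves: Kd5, Kb5, Kd4, Kb4.
Count: 4.

4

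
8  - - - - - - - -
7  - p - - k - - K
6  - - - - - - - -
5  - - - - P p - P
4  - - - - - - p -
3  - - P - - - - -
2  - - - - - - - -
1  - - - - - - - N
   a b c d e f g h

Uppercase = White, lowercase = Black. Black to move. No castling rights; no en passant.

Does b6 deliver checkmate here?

no

After b6: white king on h7; in check: no.
White is not in check, so this cannot be checkmate.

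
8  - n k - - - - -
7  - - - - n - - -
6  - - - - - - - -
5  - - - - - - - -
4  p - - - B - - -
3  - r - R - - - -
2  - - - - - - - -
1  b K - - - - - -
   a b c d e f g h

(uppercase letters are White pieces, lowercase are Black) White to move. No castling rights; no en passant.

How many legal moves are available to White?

5

White to move; king on b1.
In check: yes, from the black rook on b3.
Legal moves: Kc2, Ka2, Kc1, Kxa1, Rxb3.
Count: 5.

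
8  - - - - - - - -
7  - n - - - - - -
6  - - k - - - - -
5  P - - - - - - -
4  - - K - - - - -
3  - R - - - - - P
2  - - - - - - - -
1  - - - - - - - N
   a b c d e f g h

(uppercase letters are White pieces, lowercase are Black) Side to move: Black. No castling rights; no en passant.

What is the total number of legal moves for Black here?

Black to move; king on c6.
In check: no.
Legal moves: Nd8, Nd6+, Nc5, Nxa5+, Kd7, Kc7, Kd6.
Count: 7.

7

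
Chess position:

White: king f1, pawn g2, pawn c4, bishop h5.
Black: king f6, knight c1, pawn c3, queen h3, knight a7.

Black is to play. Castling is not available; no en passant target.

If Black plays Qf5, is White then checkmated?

After Qf5: white king on f1; in check: yes, from the black queen on f5.
White has 3 legal replies: Kg1, Ke1, Bf3.
In check but a legal move exists → not checkmate.

no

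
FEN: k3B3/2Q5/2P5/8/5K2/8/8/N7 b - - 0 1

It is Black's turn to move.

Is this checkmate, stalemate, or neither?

stalemate

Black to move; black king on a8.
In check: no.
King squares — a7: attacked by Qc7; b7: attacked by Pc6; b8: attacked by Qc7.
Legal moves for Black: none.
Not in check and no legal moves → stalemate.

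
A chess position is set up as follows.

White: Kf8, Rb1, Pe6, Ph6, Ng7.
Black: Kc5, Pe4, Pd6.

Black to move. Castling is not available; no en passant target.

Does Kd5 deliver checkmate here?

no

After Kd5: white king on f8; in check: no.
White is not in check, so this cannot be checkmate.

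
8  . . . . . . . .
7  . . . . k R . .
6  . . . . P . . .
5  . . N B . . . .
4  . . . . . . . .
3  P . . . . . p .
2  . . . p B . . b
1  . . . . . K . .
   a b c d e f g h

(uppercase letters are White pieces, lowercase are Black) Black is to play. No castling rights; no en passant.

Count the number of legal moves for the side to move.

3

Black to move; king on e7.
In check: yes, from the white rook on f7.
Legal moves: Ke8, Kd8, Kd6.
Count: 3.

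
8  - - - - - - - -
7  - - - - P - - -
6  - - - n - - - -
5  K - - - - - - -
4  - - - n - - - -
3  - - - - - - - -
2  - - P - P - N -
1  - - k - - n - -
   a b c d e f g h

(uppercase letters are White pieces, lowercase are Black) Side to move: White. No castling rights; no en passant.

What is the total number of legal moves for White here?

White to move; king on a5.
In check: no.
Legal moves: Kb6, Ka6, Kb4, Ka4, Nh4, Nf4, Ne3, Ne1, e8=Q, e8=R, e8=B, e8=N, e3, c3, e4, c4.
Count: 16.

16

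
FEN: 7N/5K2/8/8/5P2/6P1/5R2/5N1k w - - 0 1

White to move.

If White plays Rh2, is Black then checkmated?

After Rh2: black king on h1; in check: yes, from the white rook on h2.
Black has 1 legal reply: Kg1.
In check but a legal move exists → not checkmate.

no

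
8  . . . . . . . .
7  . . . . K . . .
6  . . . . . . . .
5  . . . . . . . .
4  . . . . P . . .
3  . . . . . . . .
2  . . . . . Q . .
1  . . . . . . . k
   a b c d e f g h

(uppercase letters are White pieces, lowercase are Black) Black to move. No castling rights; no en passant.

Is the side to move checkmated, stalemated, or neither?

stalemate

Black to move; black king on h1.
In check: no.
King squares — g1: attacked by Qf2; g2: attacked by Qf2; h2: attacked by Qf2.
Legal moves for Black: none.
Not in check and no legal moves → stalemate.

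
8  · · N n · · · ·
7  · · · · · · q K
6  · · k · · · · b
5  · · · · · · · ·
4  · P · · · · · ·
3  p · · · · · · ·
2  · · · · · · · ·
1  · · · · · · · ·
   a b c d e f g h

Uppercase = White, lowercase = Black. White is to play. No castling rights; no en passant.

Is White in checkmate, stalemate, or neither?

checkmate

White to move; white king on h7.
In check: yes, from the black queen on g7.
King squares — g6: attacked by Qg7; h6: attacked by Qg7; g7: attacked by Bh6; g8: attacked by Qg7; h8: attacked by Qg7.
Legal moves for White: none.
In check with no legal moves → checkmate.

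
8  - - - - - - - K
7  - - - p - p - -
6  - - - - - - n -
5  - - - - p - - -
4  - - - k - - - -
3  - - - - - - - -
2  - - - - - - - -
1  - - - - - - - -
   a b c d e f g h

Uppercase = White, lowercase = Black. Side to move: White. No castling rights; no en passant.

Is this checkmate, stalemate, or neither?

White to move; white king on h8.
In check: yes, from the black knight on g6.
King squares — g7: available; h7: available; g8: available.
Legal moves for White: Kg8, Kh7, Kg7.
White is in check but has 3 legal moves → neither.

neither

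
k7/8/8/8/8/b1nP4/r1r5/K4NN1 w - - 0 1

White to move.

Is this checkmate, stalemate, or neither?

checkmate

White to move; white king on a1.
In check: yes, from the black rook on a2.
King squares — b1: attacked by Nc3; a2: attacked by Rc2; b2: attacked by Ra2.
Legal moves for White: none.
In check with no legal moves → checkmate.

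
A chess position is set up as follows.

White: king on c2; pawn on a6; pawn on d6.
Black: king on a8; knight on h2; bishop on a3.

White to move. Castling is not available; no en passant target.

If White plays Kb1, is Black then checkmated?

After Kb1: black king on a8; in check: no.
Black is not in check, so this cannot be checkmate.

no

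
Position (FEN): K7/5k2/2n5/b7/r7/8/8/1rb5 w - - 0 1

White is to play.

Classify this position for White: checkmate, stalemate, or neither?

stalemate

White to move; white king on a8.
In check: no.
King squares — a7: attacked by Nc6; b7: attacked by Rb1; b8: attacked by Rb1.
Legal moves for White: none.
Not in check and no legal moves → stalemate.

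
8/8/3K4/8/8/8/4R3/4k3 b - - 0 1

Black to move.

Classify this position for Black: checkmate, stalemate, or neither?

neither

Black to move; black king on e1.
In check: yes, from the white rook on e2.
Legal moves for Black: Kxe2, Kf1, Kd1.
Black is in check but has 3 legal moves → neither.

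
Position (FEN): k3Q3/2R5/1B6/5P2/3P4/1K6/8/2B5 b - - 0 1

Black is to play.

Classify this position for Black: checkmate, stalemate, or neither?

Black to move; black king on a8.
In check: yes, from the white queen on e8.
King squares — a7: attacked by Bb6; b7: attacked by Rc7; b8: attacked by Qe8.
Legal moves for Black: none.
In check with no legal moves → checkmate.

checkmate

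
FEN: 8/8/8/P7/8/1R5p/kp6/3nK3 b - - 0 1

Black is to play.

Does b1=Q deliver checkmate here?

no

After b1=Q: white king on e1; in check: no.
White is not in check, so this cannot be checkmate.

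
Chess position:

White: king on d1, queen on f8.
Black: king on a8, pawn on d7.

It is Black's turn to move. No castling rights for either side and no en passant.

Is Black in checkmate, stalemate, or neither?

neither

Black to move; black king on a8.
In check: yes, from the white queen on f8.
King squares — a7: available; b7: available; b8: attacked by Qf8.
Legal moves for Black: Kb7, Ka7.
Black is in check but has 2 legal moves → neither.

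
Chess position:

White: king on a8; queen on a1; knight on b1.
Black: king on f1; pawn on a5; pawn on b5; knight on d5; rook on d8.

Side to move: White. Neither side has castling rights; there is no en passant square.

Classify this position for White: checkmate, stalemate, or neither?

neither

White to move; white king on a8.
In check: yes, from the black rook on d8.
Legal moves for White: Kb7, Ka7.
White is in check but has 2 legal moves → neither.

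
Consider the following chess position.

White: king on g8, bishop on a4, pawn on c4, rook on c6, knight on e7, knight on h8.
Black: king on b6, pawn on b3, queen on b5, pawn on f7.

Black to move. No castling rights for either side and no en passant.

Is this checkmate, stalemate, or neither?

neither

Black to move; black king on b6.
In check: yes, from the white rook on c6.
King squares — a5: available; b5: own queen; c5: attacked by Rc6; a6: attacked by Rc6; c6: attacked by Ne7; a7: available; b7: available; c7: attacked by Rc6.
Legal moves for Black: Kb7, Ka7, Ka5, Qxc6.
Black is in check but has 4 legal moves → neither.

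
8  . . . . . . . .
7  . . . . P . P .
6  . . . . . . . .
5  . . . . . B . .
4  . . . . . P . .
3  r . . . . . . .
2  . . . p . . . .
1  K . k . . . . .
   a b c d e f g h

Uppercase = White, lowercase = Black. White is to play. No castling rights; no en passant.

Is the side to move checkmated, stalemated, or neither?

checkmate

White to move; white king on a1.
In check: yes, from the black rook on a3.
King squares — b1: attacked by Kc1; a2: attacked by Ra3; b2: attacked by Kc1.
Legal moves for White: none.
In check with no legal moves → checkmate.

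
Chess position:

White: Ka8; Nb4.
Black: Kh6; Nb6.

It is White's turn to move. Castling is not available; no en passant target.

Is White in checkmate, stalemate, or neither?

neither

White to move; white king on a8.
In check: yes, from the black knight on b6.
King squares — a7: available; b7: available; b8: available.
Legal moves for White: Kb8, Kb7, Ka7.
White is in check but has 3 legal moves → neither.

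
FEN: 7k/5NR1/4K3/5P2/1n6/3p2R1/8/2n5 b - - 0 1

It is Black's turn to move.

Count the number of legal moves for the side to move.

0

Black to move; king on h8.
In check: yes, from the white knight on f7.
Legal moves: none.
Count: 0.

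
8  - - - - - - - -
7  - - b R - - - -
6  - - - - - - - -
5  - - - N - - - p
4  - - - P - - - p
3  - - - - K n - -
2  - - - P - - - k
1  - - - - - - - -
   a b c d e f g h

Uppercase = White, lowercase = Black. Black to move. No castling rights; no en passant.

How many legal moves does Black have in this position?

Black to move; king on h2.
In check: no.
Legal moves: Bd8, Bb8, Bd6, Bb6, Be5, Ba5, Bf4+, Bg3, Ng5, Ne5, Nxd4, Nxd2, Ng1, Ne1, Kh3, Kg3, Kg2, Kh1, Kg1, h3.
Count: 20.

20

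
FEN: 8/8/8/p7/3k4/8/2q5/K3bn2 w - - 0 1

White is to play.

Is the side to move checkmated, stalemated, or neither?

White to move; white king on a1.
In check: no.
King squares — b1: attacked by Qc2; a2: attacked by Qc2; b2: attacked by Qc2.
Legal moves for White: none.
Not in check and no legal moves → stalemate.

stalemate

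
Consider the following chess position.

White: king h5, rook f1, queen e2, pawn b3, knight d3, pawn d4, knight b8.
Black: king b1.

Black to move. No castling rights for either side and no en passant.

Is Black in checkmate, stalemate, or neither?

Black to move; black king on b1.
In check: yes, from the white rook on f1.
King squares — a1: attacked by Rf1; c1: attacked by Rf1; a2: attacked by Qe2; b2: attacked by Qe2; c2: attacked by Qe2.
Legal moves for Black: none.
In check with no legal moves → checkmate.

checkmate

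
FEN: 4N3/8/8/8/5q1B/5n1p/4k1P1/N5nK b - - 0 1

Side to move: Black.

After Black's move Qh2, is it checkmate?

After Qh2: white king on h1; in check: yes, from the black queen on h2.
King squares — g1: attacked by Qh2; g2: own pawn; h2: attacked by Nf3.
White has no legal moves → checkmate.

yes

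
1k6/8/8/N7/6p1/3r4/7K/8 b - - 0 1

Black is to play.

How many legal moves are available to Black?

Black to move; king on b8.
In check: no.
Legal moves: Kc8, Ka8, Kc7, Ka7, Rd8, Rd7, Rd6, Rd5, Rd4, Rh3+, Rg3, Rf3, Re3, Rc3, Rb3, Ra3, Rd2+, Rd1, g3+.
Count: 19.

19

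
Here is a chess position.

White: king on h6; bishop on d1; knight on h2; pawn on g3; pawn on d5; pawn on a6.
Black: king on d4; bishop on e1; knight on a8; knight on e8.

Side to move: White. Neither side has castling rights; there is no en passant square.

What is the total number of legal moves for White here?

White to move; king on h6.
In check: no.
Legal moves: Kh7, Kg6, Kh5, Kg5, Ng4, Nf3+, Nf1, Bh5, Bg4, Ba4, Bf3, Bb3, Be2, Bc2, a7, d6, g4.
Count: 17.

17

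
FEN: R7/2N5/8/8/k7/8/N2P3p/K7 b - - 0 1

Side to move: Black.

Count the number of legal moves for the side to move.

1

Black to move; king on a4.
In check: yes, from the white rook on a8.
Legal moves: Kb3.
Count: 1.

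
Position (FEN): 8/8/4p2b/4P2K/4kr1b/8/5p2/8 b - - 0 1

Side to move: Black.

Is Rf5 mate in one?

After Rf5: white king on h5; in check: yes, from the black rook on f5.
White has 4 legal replies: Kxh6, Kg6, Kxh4, Kg4.
In check but a legal move exists → not checkmate.

no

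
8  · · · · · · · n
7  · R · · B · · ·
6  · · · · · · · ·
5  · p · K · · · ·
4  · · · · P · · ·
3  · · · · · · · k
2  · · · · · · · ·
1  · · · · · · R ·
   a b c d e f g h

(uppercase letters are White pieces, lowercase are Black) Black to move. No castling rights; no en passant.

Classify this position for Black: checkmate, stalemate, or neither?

Black to move; black king on h3.
In check: no.
Legal moves for Black: Nf7, Ng6, Kh2, b4.
Black has 4 legal moves and is not in check → neither.

neither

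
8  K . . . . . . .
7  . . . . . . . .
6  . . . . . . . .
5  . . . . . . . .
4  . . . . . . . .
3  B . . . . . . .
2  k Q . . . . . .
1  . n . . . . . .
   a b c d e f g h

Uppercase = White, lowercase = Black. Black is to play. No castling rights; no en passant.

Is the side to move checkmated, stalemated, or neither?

Black to move; black king on a2.
In check: yes, from the white queen on b2.
King squares — a1: attacked by Qb2; b1: own knight; b2: attacked by Ba3; a3: attacked by Qb2; b3: attacked by Qb2.
Legal moves for Black: none.
In check with no legal moves → checkmate.

checkmate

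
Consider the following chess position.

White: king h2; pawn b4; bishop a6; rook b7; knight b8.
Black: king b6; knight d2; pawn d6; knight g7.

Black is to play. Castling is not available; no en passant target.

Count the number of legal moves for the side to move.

Black to move; king on b6.
In check: yes, from the white rook on b7.
Legal moves: none.
Count: 0.

0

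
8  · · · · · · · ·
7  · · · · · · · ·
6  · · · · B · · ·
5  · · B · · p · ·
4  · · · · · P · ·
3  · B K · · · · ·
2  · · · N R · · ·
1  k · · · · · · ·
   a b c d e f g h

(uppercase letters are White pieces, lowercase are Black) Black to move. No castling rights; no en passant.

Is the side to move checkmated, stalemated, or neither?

Black to move; black king on a1.
In check: no.
King squares — b1: attacked by Nd2; a2: attacked by Bb3; b2: attacked by Kc3.
Legal moves for Black: none.
Not in check and no legal moves → stalemate.

stalemate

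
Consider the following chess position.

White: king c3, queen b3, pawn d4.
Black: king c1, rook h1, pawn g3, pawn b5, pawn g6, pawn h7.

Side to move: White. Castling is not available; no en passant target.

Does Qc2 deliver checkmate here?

After Qc2: black king on c1; in check: yes, from the white queen on c2.
King squares — b1: attacked by Qc2; d1: attacked by Qc2; b2: attacked by Qc2; c2: attacked by Kc3; d2: attacked by Qc2.
Black has no legal moves → checkmate.

yes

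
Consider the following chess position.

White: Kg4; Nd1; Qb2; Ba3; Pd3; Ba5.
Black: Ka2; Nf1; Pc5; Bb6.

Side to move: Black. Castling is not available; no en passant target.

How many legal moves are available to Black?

0

Black to move; king on a2.
In check: yes, from the white queen on b2.
Legal moves: none.
Count: 0.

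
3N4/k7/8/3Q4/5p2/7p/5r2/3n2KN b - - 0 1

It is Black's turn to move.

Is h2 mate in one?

After h2: white king on g1; in check: yes, from the black pawn on h2.
King squares — f1: attacked by Rf2; h1: own knight; f2: attacked by Nd1; g2: attacked by Rf2; h2: attacked by Rf2.
White has no legal moves → checkmate.

yes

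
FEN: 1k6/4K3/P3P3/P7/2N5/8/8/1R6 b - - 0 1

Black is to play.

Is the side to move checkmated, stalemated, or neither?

neither

Black to move; black king on b8.
In check: yes, from the white rook on b1.
King squares — a7: available; b7: attacked by Rb1; c7: available; a8: available; c8: available.
Legal moves for Black: Kc8, Ka8, Kc7, Ka7.
Black is in check but has 4 legal moves → neither.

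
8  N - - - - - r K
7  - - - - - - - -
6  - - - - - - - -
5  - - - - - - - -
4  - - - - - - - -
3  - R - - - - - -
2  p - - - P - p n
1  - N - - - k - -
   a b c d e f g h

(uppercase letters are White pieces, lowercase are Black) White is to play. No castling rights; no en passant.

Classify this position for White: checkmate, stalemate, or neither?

White to move; white king on h8.
In check: yes, from the black rook on g8.
King squares — g7: attacked by Rg8; h7: available; g8: available.
Legal moves for White: Kxg8, Kh7.
White is in check but has 2 legal moves → neither.

neither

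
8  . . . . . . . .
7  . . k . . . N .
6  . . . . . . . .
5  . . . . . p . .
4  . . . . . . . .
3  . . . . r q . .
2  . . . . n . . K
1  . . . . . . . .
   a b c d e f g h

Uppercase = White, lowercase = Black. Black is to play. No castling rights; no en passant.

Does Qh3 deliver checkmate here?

yes

After Qh3: white king on h2; in check: yes, from the black queen on h3.
King squares — g1: attacked by Ne2; h1: attacked by Qh3; g2: attacked by Qh3; g3: attacked by Ne2; h3: attacked by Re3.
White has no legal moves → checkmate.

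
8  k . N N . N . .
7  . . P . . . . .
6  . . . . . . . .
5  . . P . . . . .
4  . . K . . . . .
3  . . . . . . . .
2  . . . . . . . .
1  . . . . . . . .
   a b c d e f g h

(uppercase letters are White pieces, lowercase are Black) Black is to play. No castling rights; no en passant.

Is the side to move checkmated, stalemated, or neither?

stalemate

Black to move; black king on a8.
In check: no.
King squares — a7: attacked by Nc8; b7: attacked by Nd8; b8: attacked by Pc7.
Legal moves for Black: none.
Not in check and no legal moves → stalemate.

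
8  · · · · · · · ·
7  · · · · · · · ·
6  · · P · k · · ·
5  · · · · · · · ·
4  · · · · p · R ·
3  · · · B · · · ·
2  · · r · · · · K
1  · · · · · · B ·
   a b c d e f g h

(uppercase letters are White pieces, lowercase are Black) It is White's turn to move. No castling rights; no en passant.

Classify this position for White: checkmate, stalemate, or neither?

neither

White to move; white king on h2.
In check: yes, from the black rook on c2.
Legal moves for White: Kh3, Kg3, Kh1, Rg2, Be2, Bxc2, Bf2.
White is in check but has 7 legal moves → neither.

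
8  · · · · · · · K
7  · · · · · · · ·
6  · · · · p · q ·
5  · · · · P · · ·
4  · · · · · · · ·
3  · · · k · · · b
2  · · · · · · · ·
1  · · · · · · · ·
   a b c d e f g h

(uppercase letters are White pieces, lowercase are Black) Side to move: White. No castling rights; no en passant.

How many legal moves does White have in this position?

0

White to move; king on h8.
In check: no.
Legal moves: none.
Count: 0.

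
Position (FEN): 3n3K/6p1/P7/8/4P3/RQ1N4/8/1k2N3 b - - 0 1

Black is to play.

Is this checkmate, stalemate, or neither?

checkmate

Black to move; black king on b1.
In check: yes, from the white queen on b3.
King squares — a1: attacked by Ra3; c1: attacked by Nd3; a2: attacked by Ra3; b2: attacked by Qb3; c2: attacked by Ne1.
Legal moves for Black: none.
In check with no legal moves → checkmate.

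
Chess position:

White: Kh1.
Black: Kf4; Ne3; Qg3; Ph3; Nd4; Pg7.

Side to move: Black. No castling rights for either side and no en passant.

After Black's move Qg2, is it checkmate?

After Qg2: white king on h1; in check: yes, from the black queen on g2.
King squares — g1: attacked by Qg2; g2: attacked by Ne3; h2: attacked by Qg2.
White has no legal moves → checkmate.

yes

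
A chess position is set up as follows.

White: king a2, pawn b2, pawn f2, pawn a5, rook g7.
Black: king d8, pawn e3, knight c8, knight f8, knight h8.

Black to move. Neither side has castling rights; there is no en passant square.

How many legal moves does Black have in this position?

Black to move; king on d8.
In check: no.
Legal moves: Nf7, Nhg6, Nh7, Nd7, Nfg6, Ne6, Ke8, Ne7, Na7, Nd6, Nb6, exf2, e2.
Count: 13.

13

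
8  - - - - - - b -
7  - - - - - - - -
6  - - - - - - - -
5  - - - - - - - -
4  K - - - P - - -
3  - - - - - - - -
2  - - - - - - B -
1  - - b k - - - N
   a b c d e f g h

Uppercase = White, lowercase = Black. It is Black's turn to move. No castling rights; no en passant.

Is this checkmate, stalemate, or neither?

Black to move; black king on d1.
In check: no.
Legal moves for Black: Bh7, Bf7, Be6, Bd5, Bc4, Bb3+, Ba2, Ke2, Kd2, Kc2, Ke1, Bh6, Bg5, Bf4, Be3, Ba3, Bd2, Bb2.
Black has 18 legal moves and is not in check → neither.

neither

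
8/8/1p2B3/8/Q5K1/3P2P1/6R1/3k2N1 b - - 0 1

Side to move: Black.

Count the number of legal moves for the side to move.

Black to move; king on d1.
In check: yes, from the white queen on a4.
Legal moves: Ke1, Kc1.
Count: 2.

2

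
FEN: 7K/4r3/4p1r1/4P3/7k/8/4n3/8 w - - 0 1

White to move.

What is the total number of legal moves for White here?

0

White to move; king on h8.
In check: no.
Legal moves: none.
Count: 0.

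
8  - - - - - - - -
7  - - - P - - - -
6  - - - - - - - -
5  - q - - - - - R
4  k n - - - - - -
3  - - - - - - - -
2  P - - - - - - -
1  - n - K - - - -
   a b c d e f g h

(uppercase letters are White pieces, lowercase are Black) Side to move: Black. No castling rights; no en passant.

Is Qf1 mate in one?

After Qf1: white king on d1; in check: yes, from the black queen on f1.
King squares — c1: attacked by Qf1; e1: attacked by Qf1; c2: attacked by Nb4; d2: attacked by Nb1; e2: attacked by Qf1.
White has no legal moves → checkmate.

yes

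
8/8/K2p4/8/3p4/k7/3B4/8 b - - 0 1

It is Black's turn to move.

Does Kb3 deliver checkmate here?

After Kb3: white king on a6; in check: no.
White is not in check, so this cannot be checkmate.

no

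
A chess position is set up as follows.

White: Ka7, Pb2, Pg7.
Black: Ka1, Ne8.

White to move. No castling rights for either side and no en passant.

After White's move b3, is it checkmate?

no

After b3: black king on a1; in check: no.
Black is not in check, so this cannot be checkmate.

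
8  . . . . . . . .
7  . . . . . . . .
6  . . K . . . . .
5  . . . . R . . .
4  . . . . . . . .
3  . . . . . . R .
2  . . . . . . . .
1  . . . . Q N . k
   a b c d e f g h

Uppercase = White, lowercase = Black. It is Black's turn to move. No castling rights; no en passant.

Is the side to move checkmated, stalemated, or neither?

Black to move; black king on h1.
In check: no.
King squares — g1: attacked by Rg3; g2: attacked by Rg3; h2: attacked by Nf1.
Legal moves for Black: none.
Not in check and no legal moves → stalemate.

stalemate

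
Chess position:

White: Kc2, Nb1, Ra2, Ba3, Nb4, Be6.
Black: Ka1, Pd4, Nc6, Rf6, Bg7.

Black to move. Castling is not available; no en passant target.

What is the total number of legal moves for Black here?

Black to move; king on a1.
In check: yes, from the white rook on a2.
Legal moves: none.
Count: 0.

0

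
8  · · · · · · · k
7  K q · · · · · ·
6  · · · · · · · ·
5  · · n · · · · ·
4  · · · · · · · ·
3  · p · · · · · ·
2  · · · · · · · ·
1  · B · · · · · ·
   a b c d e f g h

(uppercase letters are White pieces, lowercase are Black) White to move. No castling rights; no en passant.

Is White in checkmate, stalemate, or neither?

checkmate

White to move; white king on a7.
In check: yes, from the black queen on b7.
King squares — a6: attacked by Nc5; b6: attacked by Qb7; b7: attacked by Nc5; a8: attacked by Qb7; b8: attacked by Qb7.
Legal moves for White: none.
In check with no legal moves → checkmate.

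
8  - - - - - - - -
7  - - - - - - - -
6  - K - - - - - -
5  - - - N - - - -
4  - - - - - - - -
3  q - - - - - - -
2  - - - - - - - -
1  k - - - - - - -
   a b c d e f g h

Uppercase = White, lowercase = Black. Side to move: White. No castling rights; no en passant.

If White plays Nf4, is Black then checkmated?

After Nf4: black king on a1; in check: no.
Black is not in check, so this cannot be checkmate.

no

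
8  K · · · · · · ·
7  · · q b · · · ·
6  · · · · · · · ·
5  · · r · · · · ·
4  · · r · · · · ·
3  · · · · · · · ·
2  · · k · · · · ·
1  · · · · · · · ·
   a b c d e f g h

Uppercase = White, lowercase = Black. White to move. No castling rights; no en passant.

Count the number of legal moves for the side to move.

0

White to move; king on a8.
In check: no.
Legal moves: none.
Count: 0.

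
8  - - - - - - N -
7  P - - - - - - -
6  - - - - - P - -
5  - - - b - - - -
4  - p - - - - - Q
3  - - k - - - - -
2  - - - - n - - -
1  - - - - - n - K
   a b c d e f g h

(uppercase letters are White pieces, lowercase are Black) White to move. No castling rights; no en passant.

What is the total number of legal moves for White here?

White to move; king on h1.
In check: yes, from the black bishop on d5.
Legal moves: Qe4.
Count: 1.

1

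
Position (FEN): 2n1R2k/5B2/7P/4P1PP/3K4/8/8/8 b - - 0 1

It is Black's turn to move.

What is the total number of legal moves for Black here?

1

Black to move; king on h8.
In check: yes, from the white rook on e8.
Legal moves: Kh7.
Count: 1.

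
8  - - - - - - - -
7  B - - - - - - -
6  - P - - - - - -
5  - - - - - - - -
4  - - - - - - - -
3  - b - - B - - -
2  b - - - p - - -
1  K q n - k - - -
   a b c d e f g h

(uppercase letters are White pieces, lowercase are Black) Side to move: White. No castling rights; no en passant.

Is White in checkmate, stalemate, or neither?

White to move; white king on a1.
In check: yes, from the black queen on b1.
King squares — b1: attacked by Ba2; a2: attacked by Qb1; b2: attacked by Qb1.
Legal moves for White: none.
In check with no legal moves → checkmate.

checkmate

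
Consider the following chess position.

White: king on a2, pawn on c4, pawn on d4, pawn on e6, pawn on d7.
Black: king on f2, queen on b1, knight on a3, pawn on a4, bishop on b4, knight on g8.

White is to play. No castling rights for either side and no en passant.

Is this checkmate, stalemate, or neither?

checkmate

White to move; white king on a2.
In check: yes, from the black queen on b1.
King squares — a1: attacked by Qb1; b1: attacked by Na3; b2: attacked by Qb1; a3: attacked by Bb4; b3: attacked by Qb1.
Legal moves for White: none.
In check with no legal moves → checkmate.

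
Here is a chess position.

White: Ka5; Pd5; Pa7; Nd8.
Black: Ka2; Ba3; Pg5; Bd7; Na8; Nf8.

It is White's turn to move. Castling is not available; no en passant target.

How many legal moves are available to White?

6

White to move; king on a5.
In check: no.
Legal moves: Nf7, Nb7, Ne6, Nc6, Ka6, d6.
Count: 6.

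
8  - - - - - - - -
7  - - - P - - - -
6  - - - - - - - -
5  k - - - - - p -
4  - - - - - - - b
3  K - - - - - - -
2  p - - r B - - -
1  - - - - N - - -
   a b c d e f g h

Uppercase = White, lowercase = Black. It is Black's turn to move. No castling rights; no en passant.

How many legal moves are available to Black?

Black to move; king on a5.
In check: no.
Legal moves: Kb6, Bg3, Bf2, Bxe1, Rxd7, Rd6, Rd5, Rd4, Rd3+, Rxe2, Rc2, Rb2, Rd1, g4, a1=Q+, a1=R+, a1=B, a1=N.
Count: 18.

18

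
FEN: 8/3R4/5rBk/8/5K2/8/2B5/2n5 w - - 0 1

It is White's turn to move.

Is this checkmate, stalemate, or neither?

White to move; white king on f4.
In check: yes, from the black rook on f6.
Legal moves for White: Ke5, Kg4, Ke4, Kg3, Ke3, Bgf5, Bcf5.
White is in check but has 7 legal moves → neither.

neither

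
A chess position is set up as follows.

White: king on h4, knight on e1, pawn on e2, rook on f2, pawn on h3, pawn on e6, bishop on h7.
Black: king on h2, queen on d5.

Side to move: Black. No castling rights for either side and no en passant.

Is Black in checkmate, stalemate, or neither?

neither

Black to move; black king on h2.
In check: yes, from the white rook on f2.
King squares — g1: available; h1: available; g2: attacked by Ne1; g3: attacked by Kh4; h3: attacked by Kh4.
Legal moves for Black: Kh1, Kg1, Qg2.
Black is in check but has 3 legal moves → neither.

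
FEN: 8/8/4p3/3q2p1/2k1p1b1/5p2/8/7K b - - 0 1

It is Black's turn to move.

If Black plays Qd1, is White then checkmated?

no

After Qd1: white king on h1; in check: yes, from the black queen on d1.
White has 1 legal reply: Kh2.
In check but a legal move exists → not checkmate.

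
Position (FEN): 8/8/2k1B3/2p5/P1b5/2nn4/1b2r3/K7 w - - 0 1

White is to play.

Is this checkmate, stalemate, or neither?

checkmate

White to move; white king on a1.
In check: yes, from the black bishop on b2.
King squares — b1: attacked by Nc3; a2: attacked by Nc3; b2: attacked by Re2.
Legal moves for White: none.
In check with no legal moves → checkmate.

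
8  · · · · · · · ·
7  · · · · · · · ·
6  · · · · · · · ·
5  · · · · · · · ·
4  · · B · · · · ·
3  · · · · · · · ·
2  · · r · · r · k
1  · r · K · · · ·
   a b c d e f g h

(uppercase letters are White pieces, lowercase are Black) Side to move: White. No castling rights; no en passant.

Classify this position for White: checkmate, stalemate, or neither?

checkmate

White to move; white king on d1.
In check: yes, from the black rook on b1.
King squares — c1: attacked by Rb1; e1: attacked by Rb1; c2: attacked by Rf2; d2: attacked by Rc2; e2: attacked by Rc2.
Legal moves for White: none.
In check with no legal moves → checkmate.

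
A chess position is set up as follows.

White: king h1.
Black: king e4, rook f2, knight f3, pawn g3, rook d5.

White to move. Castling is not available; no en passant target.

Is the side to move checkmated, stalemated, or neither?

stalemate

White to move; white king on h1.
In check: no.
King squares — g1: attacked by Nf3; g2: attacked by Rf2; h2: attacked by Rf2.
Legal moves for White: none.
Not in check and no legal moves → stalemate.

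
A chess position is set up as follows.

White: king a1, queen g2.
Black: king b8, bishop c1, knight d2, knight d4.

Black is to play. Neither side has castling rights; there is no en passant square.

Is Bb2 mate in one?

no

After Bb2: white king on a1; in check: yes, from the black bishop on b2.
White has 2 legal replies: Kxb2, Ka2.
In check but a legal move exists → not checkmate.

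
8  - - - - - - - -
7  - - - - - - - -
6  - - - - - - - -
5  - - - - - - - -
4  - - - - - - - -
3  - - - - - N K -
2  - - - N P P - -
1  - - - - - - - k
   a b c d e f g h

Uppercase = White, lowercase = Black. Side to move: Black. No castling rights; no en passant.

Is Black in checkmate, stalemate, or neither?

Black to move; black king on h1.
In check: no.
King squares — g1: attacked by Nf3; g2: attacked by Kg3; h2: attacked by Nf3.
Legal moves for Black: none.
Not in check and no legal moves → stalemate.

stalemate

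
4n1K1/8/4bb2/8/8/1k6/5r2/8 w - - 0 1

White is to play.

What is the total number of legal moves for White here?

White to move; king on g8.
In check: yes, from the black bishop on e6.
Legal moves: Kf8, Kh7.
Count: 2.

2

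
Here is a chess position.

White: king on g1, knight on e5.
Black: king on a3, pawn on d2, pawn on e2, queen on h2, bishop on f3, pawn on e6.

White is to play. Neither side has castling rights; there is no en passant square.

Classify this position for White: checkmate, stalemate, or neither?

neither

White to move; white king on g1.
In check: yes, from the black queen on h2.
Legal moves for White: Kxh2.
White is in check but has 1 legal move → neither.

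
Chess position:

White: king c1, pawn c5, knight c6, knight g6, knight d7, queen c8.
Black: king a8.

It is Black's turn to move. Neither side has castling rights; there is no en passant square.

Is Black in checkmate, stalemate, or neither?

Black to move; black king on a8.
In check: yes, from the white queen on c8.
King squares — a7: attacked by Nc6; b7: attacked by Qc8; b8: attacked by Nc6.
Legal moves for Black: none.
In check with no legal moves → checkmate.

checkmate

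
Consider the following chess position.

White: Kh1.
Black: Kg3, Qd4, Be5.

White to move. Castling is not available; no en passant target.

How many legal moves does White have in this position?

White to move; king on h1.
In check: no.
Legal moves: none.
Count: 0.

0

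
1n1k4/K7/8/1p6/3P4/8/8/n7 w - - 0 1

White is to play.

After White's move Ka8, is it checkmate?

After Ka8: black king on d8; in check: no.
Black is not in check, so this cannot be checkmate.

no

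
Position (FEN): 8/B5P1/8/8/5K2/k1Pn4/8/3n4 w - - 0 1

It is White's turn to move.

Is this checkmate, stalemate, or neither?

White to move; white king on f4.
In check: yes, from the black knight on d3.
King squares — e3: attacked by Nd1; f3: available; g3: available; e4: available; g4: available; e5: attacked by Nd3; f5: available; g5: available.
Legal moves for White: Kg5, Kf5, Kg4, Ke4, Kg3, Kf3.
White is in check but has 6 legal moves → neither.

neither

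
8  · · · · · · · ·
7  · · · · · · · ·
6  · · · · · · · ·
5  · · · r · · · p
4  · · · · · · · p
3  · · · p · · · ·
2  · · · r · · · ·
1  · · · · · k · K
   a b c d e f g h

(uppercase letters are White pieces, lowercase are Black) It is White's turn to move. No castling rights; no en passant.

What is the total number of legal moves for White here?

0

White to move; king on h1.
In check: no.
Legal moves: none.
Count: 0.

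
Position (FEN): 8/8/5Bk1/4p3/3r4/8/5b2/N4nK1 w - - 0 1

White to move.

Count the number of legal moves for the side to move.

White to move; king on g1.
In check: yes, from the black bishop on f2.
Legal moves: Kg2, Kxf2, Kh1, Kxf1.
Count: 4.

4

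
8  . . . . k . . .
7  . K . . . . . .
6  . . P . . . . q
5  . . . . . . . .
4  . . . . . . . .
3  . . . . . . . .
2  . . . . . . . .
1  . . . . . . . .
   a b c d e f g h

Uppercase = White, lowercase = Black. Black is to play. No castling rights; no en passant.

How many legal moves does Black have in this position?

23

Black to move; king on e8.
In check: no.
Legal moves: Kf8, Kd8, Kf7, Ke7, Qh8, Qf8, Qh7+, Qg7+, Qg6, Qf6, Qe6, Qd6, Qxc6+, Qh5, Qg5, Qh4, Qf4, Qh3, Qe3, Qh2, Qd2, Qh1, Qc1.
Count: 23.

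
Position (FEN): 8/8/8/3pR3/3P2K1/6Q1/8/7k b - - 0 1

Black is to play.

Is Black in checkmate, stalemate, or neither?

Black to move; black king on h1.
In check: no.
King squares — g1: attacked by Qg3; g2: attacked by Qg3; h2: attacked by Qg3.
Legal moves for Black: none.
Not in check and no legal moves → stalemate.

stalemate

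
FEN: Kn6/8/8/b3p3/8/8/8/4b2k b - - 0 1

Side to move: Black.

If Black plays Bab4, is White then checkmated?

no

After Bab4: white king on a8; in check: no.
White is not in check, so this cannot be checkmate.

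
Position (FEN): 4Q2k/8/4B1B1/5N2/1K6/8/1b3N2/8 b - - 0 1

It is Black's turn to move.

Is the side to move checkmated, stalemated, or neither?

checkmate

Black to move; black king on h8.
In check: yes, from the white queen on e8.
King squares — g7: attacked by Nf5; h7: attacked by Bg6; g8: attacked by Be6.
Legal moves for Black: none.
In check with no legal moves → checkmate.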